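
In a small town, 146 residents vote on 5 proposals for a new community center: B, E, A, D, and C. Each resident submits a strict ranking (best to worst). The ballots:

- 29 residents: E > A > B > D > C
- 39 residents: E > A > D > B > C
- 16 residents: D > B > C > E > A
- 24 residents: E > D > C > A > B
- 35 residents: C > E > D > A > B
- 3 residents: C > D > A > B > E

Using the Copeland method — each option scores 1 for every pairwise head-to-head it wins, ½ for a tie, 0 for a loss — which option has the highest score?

E

B: beats C; loses to E, A, and D → score 1.
E: beats B, A, D, and C → score 4.
A: beats B; loses to E, D, and C → score 1.
D: beats B, A, and C; loses to E → score 3.
C: beats A; loses to B, E, and D → score 1.
E has the best pairwise record.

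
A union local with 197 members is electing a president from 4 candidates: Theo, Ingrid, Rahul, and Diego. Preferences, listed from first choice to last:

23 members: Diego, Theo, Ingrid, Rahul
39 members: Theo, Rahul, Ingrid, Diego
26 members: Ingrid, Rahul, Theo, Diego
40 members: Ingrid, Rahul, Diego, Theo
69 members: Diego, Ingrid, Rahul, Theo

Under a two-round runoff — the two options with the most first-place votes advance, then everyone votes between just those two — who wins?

Ingrid

Round 1 first-place votes: Theo 39, Ingrid 66, Rahul 0, Diego 92.
Diego and Ingrid advance.
Runoff: Diego is preferred to Ingrid by 92 voters; Ingrid by 105.
Ingrid wins the runoff.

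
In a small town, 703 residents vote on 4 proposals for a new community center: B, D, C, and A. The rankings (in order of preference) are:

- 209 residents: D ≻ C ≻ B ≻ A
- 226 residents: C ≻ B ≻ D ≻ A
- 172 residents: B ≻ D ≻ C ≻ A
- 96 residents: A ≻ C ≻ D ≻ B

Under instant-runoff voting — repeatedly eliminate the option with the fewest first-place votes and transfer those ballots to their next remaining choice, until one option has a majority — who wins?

D

Round 1: B 172, D 209, C 226, A 96. Eliminate A.
Round 2: B 172, D 209, C 322. Eliminate B.
Round 3: D 381, C 322. D has a majority.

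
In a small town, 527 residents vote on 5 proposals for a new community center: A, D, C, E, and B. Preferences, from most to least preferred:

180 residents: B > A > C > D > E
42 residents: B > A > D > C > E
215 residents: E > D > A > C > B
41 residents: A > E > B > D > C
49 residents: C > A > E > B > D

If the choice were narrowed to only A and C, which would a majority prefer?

A

Voters preferring A to C: 478; preferring C to A: 49.
A wins the head-to-head.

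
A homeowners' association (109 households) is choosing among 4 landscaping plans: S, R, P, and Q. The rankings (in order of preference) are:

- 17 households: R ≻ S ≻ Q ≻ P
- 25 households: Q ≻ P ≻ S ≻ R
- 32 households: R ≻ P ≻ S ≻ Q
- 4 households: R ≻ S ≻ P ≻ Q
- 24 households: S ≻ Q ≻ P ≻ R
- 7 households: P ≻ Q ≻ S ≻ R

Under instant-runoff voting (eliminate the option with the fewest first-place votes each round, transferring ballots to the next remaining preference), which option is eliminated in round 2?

S

Round 1: S 24, R 53, P 7, Q 25. Eliminate P.
Round 2: S 24, R 53, Q 32. Eliminate S.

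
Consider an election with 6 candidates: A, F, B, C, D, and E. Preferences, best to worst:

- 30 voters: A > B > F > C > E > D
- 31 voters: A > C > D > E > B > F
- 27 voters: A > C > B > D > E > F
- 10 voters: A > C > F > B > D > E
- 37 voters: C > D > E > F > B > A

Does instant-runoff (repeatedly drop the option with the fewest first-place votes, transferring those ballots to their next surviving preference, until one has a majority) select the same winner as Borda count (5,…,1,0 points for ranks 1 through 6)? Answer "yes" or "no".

Instant-runoff — R1 A 98, F 0, B 0, C 37, D 0, E 0 (A winner). Winner: A.
Borda — scores: A 490, F 194, B 289, C 517, D 305, E 230. Winner: C.
The two methods disagree.

no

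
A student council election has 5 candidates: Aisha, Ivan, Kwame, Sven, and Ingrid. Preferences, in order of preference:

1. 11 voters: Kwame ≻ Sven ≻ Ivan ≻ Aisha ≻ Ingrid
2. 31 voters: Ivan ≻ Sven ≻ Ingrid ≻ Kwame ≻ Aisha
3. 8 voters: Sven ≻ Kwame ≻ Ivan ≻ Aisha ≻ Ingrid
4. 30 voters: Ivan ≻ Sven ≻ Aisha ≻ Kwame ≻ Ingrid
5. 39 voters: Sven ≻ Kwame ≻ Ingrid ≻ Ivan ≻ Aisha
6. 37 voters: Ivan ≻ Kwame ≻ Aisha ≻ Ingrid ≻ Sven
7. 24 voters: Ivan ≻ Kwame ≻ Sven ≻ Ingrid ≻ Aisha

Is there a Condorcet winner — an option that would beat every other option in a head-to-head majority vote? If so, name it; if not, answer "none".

Ivan vs Aisha: 180–0 for Ivan.
Ivan vs Kwame: 122–58 for Ivan.
Ivan vs Sven: 122–58 for Ivan.
Ivan vs Ingrid: 141–39 for Ivan.
Ivan beats every other option head-to-head.

Ivan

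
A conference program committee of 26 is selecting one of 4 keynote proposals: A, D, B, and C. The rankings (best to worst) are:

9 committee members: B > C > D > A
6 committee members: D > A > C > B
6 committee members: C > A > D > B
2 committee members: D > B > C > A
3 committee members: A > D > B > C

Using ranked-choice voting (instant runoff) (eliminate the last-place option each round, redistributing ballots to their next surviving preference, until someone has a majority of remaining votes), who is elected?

Round 1: A 3, D 8, B 9, C 6. Eliminate A.
Round 2: D 11, B 9, C 6. Eliminate C.
Round 3: D 17, B 9. D has a majority.

D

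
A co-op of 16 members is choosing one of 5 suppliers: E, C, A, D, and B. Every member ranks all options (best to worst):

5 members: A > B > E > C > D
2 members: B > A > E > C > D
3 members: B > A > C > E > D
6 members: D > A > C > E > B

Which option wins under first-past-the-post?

First-place votes: E 0, C 0, A 5, D 6, B 5.
D has the most first-place votes.

D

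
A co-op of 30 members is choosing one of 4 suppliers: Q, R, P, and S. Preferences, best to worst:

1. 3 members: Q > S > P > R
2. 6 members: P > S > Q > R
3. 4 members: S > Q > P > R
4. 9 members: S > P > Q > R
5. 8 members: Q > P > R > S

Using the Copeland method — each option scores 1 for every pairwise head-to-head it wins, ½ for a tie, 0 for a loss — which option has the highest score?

S

Q: beats R; ties P; loses to S → score 1.5.
R: loses to Q, P, and S → score 0.
P: beats R; ties Q; loses to S → score 1.5.
S: beats Q, R, and P → score 3.
S has the best pairwise record.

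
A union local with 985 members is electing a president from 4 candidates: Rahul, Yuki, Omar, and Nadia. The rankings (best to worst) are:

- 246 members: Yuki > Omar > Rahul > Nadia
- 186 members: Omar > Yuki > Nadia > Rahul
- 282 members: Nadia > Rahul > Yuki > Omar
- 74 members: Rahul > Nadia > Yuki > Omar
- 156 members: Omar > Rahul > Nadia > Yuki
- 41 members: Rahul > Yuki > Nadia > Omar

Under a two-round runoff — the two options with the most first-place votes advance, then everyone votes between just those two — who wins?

Omar

Round 1 first-place votes: Rahul 115, Yuki 246, Omar 342, Nadia 282.
Omar and Nadia advance.
Runoff: Omar is preferred to Nadia by 588 voters; Nadia by 397.
Omar wins the runoff.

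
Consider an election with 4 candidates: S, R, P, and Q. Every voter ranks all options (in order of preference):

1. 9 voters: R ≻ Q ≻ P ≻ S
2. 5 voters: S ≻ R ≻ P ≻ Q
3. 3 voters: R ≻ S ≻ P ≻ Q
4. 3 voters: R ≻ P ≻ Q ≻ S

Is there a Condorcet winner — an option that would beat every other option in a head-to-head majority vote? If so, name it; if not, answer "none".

R

R vs S: 15–5 for R.
R vs P: 20–0 for R.
R vs Q: 20–0 for R.
R beats every other option head-to-head.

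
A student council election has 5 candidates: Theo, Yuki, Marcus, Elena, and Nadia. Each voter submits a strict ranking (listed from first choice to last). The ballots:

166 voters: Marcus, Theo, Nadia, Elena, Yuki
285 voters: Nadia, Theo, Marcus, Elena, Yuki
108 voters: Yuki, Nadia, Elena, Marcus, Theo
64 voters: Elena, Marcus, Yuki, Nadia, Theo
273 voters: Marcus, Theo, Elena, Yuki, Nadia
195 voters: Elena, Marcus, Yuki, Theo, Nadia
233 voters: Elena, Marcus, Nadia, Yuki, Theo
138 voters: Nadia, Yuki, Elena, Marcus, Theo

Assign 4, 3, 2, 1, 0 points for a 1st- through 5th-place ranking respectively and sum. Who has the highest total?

Theo: 166·3 + 285·3 + 108·0 + 64·0 + 273·3 + 195·1 + 233·0 + 138·0 = 2367
Yuki: 166·0 + 285·0 + 108·4 + 64·2 + 273·1 + 195·2 + 233·1 + 138·3 = 1870
Marcus: 166·4 + 285·2 + 108·1 + 64·3 + 273·4 + 195·3 + 233·3 + 138·1 = 4048
Elena: 166·1 + 285·1 + 108·2 + 64·4 + 273·2 + 195·4 + 233·4 + 138·2 = 3457
Nadia: 166·2 + 285·4 + 108·3 + 64·1 + 273·0 + 195·0 + 233·2 + 138·4 = 2878
Marcus has the highest Borda score (4048).

Marcus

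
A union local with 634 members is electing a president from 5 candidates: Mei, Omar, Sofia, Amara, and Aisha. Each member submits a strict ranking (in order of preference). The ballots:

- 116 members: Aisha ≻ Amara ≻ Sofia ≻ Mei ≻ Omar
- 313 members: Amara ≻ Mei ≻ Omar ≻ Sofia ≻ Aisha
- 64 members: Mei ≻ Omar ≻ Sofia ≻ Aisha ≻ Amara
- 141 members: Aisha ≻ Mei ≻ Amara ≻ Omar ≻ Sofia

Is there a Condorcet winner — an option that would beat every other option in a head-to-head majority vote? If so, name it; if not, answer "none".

Checking pairwise contests:
Amara beats Mei 429–205.
Mei beats Omar 634–0.
Mei beats Sofia 518–116.
Aisha beats Amara 321–313.
Mei beats Aisha 377–257.
Every option loses at least one head-to-head, so there is no Condorcet winner.

none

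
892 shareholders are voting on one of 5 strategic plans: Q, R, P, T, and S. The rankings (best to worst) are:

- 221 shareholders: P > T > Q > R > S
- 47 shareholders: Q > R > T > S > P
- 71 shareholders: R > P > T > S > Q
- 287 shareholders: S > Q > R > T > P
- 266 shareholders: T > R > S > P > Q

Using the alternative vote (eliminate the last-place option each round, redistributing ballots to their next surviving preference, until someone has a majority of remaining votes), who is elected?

T

Round 1: Q 47, R 71, P 221, T 266, S 287. Eliminate Q.
Round 2: R 118, P 221, T 266, S 287. Eliminate R.
Round 3: P 292, T 313, S 287. Eliminate S.
Round 4: P 292, T 600. T has a majority.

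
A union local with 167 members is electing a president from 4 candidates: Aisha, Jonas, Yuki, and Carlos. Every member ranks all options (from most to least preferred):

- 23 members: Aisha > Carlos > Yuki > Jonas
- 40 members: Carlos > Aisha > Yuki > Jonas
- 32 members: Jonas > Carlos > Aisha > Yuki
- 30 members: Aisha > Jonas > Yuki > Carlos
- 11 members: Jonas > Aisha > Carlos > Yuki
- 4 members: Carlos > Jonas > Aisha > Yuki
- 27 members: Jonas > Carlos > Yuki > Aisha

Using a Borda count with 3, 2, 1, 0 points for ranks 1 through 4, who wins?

Aisha: 23·3 + 40·2 + 32·1 + 30·3 + 11·2 + 4·1 + 27·0 = 297
Jonas: 23·0 + 40·0 + 32·3 + 30·2 + 11·3 + 4·2 + 27·3 = 278
Yuki: 23·1 + 40·1 + 32·0 + 30·1 + 11·0 + 4·0 + 27·1 = 120
Carlos: 23·2 + 40·3 + 32·2 + 30·0 + 11·1 + 4·3 + 27·2 = 307
Carlos has the highest Borda score (307).

Carlos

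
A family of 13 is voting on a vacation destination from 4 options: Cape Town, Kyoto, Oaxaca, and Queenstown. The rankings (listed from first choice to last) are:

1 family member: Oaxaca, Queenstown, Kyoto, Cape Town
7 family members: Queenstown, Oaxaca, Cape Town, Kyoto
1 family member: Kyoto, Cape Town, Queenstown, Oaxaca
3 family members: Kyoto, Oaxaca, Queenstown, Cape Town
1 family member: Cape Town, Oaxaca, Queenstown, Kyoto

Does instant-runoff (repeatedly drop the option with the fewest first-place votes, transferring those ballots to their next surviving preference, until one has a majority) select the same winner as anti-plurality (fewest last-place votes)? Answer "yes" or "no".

yes

Instant-runoff — R1 Cape Town 1, Kyoto 4, Oaxaca 1, Queenstown 7 (Queenstown winner). Winner: Queenstown.
Anti-plurality — last-place votes: Cape Town 4, Kyoto 8, Oaxaca 1, Queenstown 0. Winner: Queenstown.
The two methods agree.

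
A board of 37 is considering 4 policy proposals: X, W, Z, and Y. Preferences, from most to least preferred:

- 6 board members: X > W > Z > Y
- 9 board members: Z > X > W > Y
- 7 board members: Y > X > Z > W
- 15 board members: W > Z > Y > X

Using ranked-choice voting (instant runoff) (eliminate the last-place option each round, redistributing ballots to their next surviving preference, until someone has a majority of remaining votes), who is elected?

W

Round 1: X 6, W 15, Z 9, Y 7. Eliminate X.
Round 2: W 21, Z 9, Y 7. W has a majority.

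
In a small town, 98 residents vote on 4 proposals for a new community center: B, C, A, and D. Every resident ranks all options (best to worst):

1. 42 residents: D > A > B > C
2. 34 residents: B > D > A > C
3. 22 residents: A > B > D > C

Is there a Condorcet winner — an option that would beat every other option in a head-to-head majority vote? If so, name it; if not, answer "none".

none

Checking pairwise contests:
A beats B 64–34.
B beats C 98–0.
D beats A 76–22.
B beats D 56–42.
Every option loses at least one head-to-head, so there is no Condorcet winner.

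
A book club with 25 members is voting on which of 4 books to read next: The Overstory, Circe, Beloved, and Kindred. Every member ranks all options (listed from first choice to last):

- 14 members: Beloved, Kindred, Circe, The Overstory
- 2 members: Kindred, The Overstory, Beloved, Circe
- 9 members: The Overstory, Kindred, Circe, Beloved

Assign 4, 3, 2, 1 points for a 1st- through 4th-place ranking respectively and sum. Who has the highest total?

The Overstory: 14·1 + 2·3 + 9·4 = 56
Circe: 14·2 + 2·1 + 9·2 = 48
Beloved: 14·4 + 2·2 + 9·1 = 69
Kindred: 14·3 + 2·4 + 9·3 = 77
Kindred has the highest Borda score (77).

Kindred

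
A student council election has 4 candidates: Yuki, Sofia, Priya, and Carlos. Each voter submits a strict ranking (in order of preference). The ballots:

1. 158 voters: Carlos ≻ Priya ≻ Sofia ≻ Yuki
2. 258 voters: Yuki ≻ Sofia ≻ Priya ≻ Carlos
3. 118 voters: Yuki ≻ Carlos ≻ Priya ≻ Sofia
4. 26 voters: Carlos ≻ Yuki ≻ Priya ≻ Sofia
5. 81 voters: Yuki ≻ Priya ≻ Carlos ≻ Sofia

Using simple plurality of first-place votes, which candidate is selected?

First-place votes: Yuki 457, Sofia 0, Priya 0, Carlos 184.
Yuki has the most first-place votes.

Yuki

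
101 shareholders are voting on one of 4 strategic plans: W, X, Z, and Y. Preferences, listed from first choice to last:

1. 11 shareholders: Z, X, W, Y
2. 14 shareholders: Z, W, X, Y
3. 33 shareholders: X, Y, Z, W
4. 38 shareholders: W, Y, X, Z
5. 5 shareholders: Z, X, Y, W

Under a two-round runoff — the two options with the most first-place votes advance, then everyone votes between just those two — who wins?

Round 1 first-place votes: W 38, X 33, Z 30, Y 0.
W and X advance.
Runoff: W is preferred to X by 52 voters; X by 49.
W wins the runoff.

W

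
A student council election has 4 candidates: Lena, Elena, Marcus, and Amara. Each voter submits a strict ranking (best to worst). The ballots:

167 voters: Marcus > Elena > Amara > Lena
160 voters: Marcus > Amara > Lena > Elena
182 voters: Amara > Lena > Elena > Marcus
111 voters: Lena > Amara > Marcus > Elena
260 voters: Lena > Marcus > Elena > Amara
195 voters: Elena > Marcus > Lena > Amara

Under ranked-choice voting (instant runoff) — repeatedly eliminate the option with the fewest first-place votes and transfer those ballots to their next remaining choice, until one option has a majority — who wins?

Round 1: Lena 371, Elena 195, Marcus 327, Amara 182. Eliminate Amara.
Round 2: Lena 553, Elena 195, Marcus 327. Lena has a majority.

Lena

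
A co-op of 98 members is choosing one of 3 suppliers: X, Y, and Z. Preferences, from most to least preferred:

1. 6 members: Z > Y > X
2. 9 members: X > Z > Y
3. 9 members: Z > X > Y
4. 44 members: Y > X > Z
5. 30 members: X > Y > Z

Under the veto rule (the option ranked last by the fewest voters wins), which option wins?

X

Last-place votes: X 6, Y 18, Z 74.
X is ranked last by the fewest voters, so X wins.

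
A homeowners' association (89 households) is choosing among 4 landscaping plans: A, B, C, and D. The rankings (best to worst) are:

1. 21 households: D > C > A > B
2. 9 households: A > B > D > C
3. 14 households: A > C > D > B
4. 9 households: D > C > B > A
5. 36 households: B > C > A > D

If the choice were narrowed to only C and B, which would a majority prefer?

Voters preferring C to B: 44; preferring B to C: 45.
B wins the head-to-head.

B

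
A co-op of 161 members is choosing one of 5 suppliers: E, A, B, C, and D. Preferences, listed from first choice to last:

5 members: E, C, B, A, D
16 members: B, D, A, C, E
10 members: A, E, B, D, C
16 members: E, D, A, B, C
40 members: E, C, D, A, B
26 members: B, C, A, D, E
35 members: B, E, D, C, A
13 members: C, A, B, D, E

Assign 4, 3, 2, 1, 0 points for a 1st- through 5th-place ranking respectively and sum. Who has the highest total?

E: 5·4 + 16·0 + 10·3 + 16·4 + 40·4 + 26·0 + 35·3 + 13·0 = 379
A: 5·1 + 16·2 + 10·4 + 16·2 + 40·1 + 26·2 + 35·0 + 13·3 = 240
B: 5·2 + 16·4 + 10·2 + 16·1 + 40·0 + 26·4 + 35·4 + 13·2 = 380
C: 5·3 + 16·1 + 10·0 + 16·0 + 40·3 + 26·3 + 35·1 + 13·4 = 316
D: 5·0 + 16·3 + 10·1 + 16·3 + 40·2 + 26·1 + 35·2 + 13·1 = 295
B has the highest Borda score (380).

B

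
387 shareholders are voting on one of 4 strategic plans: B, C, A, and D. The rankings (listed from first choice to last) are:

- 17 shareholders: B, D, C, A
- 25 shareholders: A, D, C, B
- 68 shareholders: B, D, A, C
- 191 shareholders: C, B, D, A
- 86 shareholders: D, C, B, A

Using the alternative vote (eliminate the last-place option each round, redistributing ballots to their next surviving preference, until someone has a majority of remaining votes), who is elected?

D

Round 1: B 85, C 191, A 25, D 86. Eliminate A.
Round 2: B 85, C 191, D 111. Eliminate B.
Round 3: C 191, D 196. D has a majority.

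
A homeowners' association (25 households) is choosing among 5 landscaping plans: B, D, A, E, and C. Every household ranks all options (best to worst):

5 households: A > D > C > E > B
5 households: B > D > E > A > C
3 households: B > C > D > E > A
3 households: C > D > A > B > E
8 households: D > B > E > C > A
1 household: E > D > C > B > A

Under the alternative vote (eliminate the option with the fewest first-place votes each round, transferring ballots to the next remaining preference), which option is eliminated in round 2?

Round 1: B 8, D 8, A 5, E 1, C 3. Eliminate E.
Round 2: B 8, D 9, A 5, C 3. Eliminate C.

C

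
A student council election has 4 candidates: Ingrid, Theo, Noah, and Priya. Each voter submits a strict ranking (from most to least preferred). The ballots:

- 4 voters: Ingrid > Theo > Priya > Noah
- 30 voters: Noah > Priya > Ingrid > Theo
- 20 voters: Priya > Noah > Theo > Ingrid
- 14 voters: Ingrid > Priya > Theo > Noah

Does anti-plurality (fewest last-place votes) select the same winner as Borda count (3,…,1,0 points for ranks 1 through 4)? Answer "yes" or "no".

Anti-plurality — last-place votes: Ingrid 20, Theo 30, Noah 18, Priya 0. Winner: Priya.
Borda — scores: Ingrid 84, Theo 42, Noah 130, Priya 152. Winner: Priya.
The two methods agree.

yes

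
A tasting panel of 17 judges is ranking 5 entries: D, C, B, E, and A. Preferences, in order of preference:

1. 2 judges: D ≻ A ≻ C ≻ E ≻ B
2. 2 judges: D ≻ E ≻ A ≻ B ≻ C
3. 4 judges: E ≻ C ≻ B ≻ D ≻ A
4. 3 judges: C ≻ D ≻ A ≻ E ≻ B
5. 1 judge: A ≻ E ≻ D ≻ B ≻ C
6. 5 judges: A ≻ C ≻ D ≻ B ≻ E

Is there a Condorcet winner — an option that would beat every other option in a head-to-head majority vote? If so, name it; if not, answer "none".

none

Checking pairwise contests:
C beats D 12–5.
A beats C 10–7.
D beats B 13–4.
D beats E 12–5.
D beats A 11–6.
Every option loses at least one head-to-head, so there is no Condorcet winner.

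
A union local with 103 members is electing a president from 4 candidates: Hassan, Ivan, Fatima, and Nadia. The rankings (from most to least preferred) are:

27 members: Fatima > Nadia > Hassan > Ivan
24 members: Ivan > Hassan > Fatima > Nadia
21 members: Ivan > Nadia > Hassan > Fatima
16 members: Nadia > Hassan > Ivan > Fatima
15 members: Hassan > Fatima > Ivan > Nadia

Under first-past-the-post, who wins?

First-place votes: Hassan 15, Ivan 45, Fatima 27, Nadia 16.
Ivan has the most first-place votes.

Ivan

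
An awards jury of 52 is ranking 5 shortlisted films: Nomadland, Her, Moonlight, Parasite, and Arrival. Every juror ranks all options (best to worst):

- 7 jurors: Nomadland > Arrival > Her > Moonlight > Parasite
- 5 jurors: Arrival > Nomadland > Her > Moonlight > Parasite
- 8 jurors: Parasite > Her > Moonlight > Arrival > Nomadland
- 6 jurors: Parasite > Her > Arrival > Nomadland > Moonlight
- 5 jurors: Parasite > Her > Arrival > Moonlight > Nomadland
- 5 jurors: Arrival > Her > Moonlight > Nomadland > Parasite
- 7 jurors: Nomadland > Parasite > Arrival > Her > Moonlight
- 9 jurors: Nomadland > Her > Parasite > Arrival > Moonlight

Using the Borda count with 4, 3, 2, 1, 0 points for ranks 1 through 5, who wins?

Nomadland: 7·4 + 5·3 + 8·0 + 6·1 + 5·0 + 5·1 + 7·4 + 9·4 = 118
Her: 7·2 + 5·2 + 8·3 + 6·3 + 5·3 + 5·3 + 7·1 + 9·3 = 130
Moonlight: 7·1 + 5·1 + 8·2 + 6·0 + 5·1 + 5·2 + 7·0 + 9·0 = 43
Parasite: 7·0 + 5·0 + 8·4 + 6·4 + 5·4 + 5·0 + 7·3 + 9·2 = 115
Arrival: 7·3 + 5·4 + 8·1 + 6·2 + 5·2 + 5·4 + 7·2 + 9·1 = 114
Her has the highest Borda score (130).

Her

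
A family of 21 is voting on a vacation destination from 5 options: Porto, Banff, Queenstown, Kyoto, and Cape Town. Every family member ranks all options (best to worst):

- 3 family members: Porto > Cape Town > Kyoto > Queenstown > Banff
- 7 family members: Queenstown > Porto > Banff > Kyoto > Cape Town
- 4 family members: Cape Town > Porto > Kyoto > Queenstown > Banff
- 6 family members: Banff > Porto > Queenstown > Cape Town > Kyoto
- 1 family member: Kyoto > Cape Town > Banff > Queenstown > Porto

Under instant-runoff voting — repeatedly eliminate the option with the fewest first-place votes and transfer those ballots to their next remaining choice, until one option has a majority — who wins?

Queenstown

Round 1: Porto 3, Banff 6, Queenstown 7, Kyoto 1, Cape Town 4. Eliminate Kyoto.
Round 2: Porto 3, Banff 6, Queenstown 7, Cape Town 5. Eliminate Porto.
Round 3: Banff 6, Queenstown 7, Cape Town 8. Eliminate Banff.
Round 4: Queenstown 13, Cape Town 8. Queenstown has a majority.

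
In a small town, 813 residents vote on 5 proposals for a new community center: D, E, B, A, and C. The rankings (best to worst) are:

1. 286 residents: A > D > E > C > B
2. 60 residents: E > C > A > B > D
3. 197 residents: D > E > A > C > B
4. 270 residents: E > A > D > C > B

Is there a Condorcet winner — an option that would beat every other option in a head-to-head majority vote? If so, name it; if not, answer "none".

none

Checking pairwise contests:
A beats D 616–197.
D beats E 483–330.
D beats B 753–60.
E beats A 527–286.
D beats C 753–60.
Every option loses at least one head-to-head, so there is no Condorcet winner.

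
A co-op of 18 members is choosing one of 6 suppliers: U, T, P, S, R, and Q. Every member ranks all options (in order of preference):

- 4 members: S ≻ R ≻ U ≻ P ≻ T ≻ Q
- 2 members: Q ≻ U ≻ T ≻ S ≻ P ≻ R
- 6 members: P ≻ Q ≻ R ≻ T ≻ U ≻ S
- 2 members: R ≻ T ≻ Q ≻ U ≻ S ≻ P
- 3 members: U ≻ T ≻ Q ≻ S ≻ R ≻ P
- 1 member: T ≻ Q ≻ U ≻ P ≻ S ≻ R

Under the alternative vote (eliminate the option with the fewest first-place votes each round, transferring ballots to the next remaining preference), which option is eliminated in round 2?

R

Round 1: U 3, T 1, P 6, S 4, R 2, Q 2. Eliminate T.
Round 2: U 3, P 6, S 4, R 2, Q 3. Eliminate R.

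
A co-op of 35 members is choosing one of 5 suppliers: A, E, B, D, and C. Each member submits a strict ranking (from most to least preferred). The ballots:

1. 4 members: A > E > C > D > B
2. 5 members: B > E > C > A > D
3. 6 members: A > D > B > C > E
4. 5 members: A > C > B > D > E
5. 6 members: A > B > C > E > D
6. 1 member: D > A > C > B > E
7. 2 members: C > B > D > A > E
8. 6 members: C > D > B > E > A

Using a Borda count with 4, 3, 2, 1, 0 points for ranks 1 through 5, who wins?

A

A: 4·4 + 5·1 + 6·4 + 5·4 + 6·4 + 1·3 + 2·1 + 6·0 = 94
E: 4·3 + 5·3 + 6·0 + 5·0 + 6·1 + 1·0 + 2·0 + 6·1 = 39
B: 4·0 + 5·4 + 6·2 + 5·2 + 6·3 + 1·1 + 2·3 + 6·2 = 79
D: 4·1 + 5·0 + 6·3 + 5·1 + 6·0 + 1·4 + 2·2 + 6·3 = 53
C: 4·2 + 5·2 + 6·1 + 5·3 + 6·2 + 1·2 + 2·4 + 6·4 = 85
A has the highest Borda score (94).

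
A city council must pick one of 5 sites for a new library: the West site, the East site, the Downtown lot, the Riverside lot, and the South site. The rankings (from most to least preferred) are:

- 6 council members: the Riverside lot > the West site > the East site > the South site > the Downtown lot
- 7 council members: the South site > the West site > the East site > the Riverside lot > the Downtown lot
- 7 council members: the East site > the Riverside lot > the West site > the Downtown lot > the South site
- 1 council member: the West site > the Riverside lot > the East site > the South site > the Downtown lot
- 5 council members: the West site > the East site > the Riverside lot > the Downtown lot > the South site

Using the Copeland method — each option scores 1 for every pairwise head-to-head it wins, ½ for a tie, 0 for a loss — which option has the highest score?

the West site: beats the East site, the Downtown lot, and the South site; ties the Riverside lot → score 3.5.
the East site: beats the Downtown lot, the Riverside lot, and the South site; loses to the West site → score 3.
the Downtown lot: loses to the West site, the East site, the Riverside lot, and the South site → score 0.
the Riverside lot: beats the Downtown lot and the South site; ties the West site; loses to the East site → score 2.5.
the South site: beats the Downtown lot; loses to the West site, the East site, and the Riverside lot → score 1.
the West site has the best pairwise record.

the West site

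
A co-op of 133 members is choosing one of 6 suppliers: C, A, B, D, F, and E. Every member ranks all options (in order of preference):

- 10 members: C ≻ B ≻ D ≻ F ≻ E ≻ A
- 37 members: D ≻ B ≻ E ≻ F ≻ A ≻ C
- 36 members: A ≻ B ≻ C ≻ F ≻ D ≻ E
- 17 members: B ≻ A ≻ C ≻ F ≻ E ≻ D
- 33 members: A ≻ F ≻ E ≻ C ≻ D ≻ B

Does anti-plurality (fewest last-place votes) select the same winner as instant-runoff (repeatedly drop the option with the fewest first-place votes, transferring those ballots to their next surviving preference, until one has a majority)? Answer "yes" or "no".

no

Anti-plurality — last-place votes: C 37, A 10, B 33, D 17, F 0, E 36. Winner: F.
Instant-runoff — R1 C 10, A 69, B 17, D 37, F 0, E 0 (A winner). Winner: A.
The two methods disagree.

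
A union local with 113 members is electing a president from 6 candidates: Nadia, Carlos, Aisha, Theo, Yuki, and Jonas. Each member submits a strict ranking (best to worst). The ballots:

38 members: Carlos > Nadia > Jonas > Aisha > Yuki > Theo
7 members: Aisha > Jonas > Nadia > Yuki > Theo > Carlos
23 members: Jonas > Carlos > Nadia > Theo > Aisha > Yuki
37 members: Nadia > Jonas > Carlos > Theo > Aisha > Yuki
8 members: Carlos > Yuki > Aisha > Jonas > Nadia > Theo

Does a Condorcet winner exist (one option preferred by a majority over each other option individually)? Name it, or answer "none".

Checking pairwise contests:
Carlos beats Nadia 69–44.
Jonas beats Carlos 67–46.
Nadia beats Aisha 98–15.
Nadia beats Theo 113–0.
Nadia beats Yuki 105–8.
Nadia beats Jonas 75–38.
Every option loses at least one head-to-head, so there is no Condorcet winner.

none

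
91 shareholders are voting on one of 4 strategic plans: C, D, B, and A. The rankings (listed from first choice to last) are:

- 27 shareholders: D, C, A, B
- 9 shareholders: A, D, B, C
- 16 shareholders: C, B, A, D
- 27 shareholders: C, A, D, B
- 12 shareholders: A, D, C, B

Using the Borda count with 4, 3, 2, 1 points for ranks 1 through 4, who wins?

C

C: 27·3 + 9·1 + 16·4 + 27·4 + 12·2 = 286
D: 27·4 + 9·3 + 16·1 + 27·2 + 12·3 = 241
B: 27·1 + 9·2 + 16·3 + 27·1 + 12·1 = 132
A: 27·2 + 9·4 + 16·2 + 27·3 + 12·4 = 251
C has the highest Borda score (286).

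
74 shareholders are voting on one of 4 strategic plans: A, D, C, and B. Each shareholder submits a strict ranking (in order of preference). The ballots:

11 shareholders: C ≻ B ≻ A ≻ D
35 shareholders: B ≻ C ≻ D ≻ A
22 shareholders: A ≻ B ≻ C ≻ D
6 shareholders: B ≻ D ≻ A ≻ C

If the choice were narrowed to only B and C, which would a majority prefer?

Voters preferring B to C: 63; preferring C to B: 11.
B wins the head-to-head.

B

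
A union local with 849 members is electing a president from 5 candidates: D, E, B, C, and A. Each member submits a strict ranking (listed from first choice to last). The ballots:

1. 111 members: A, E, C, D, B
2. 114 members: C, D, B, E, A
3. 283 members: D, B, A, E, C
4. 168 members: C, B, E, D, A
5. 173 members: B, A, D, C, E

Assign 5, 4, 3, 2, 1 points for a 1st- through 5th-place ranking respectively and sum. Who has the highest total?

D: 111·2 + 114·4 + 283·5 + 168·2 + 173·3 = 2948
E: 111·4 + 114·2 + 283·2 + 168·3 + 173·1 = 1915
B: 111·1 + 114·3 + 283·4 + 168·4 + 173·5 = 3122
C: 111·3 + 114·5 + 283·1 + 168·5 + 173·2 = 2372
A: 111·5 + 114·1 + 283·3 + 168·1 + 173·4 = 2378
B has the highest Borda score (3122).

B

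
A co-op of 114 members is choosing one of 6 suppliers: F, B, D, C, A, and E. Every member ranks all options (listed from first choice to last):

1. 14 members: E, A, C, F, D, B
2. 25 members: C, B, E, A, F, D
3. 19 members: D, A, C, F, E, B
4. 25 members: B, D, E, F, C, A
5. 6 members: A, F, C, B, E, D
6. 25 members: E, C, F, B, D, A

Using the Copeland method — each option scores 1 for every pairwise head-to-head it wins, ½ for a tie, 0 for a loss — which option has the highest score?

F: beats B and D; loses to C, A, and E → score 2.
B: beats D and A; loses to F, C, and E → score 2.
D: beats A; loses to F, B, C, and E → score 1.
C: beats F, B, D, and A; loses to E → score 4.
A: beats F; loses to B, D, C, and E → score 1.
E: beats F, B, D, C, and A → score 5.
E has the best pairwise record.

E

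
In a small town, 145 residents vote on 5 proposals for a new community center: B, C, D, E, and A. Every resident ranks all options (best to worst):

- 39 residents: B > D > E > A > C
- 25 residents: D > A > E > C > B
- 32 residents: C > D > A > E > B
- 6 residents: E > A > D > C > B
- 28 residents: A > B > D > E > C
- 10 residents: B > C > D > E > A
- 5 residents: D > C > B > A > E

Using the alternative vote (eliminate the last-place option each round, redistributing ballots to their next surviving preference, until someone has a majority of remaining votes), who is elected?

Round 1: B 49, C 32, D 30, E 6, A 28. Eliminate E.
Round 2: B 49, C 32, D 30, A 34. Eliminate D.
Round 3: B 49, C 37, A 59. Eliminate C.
Round 4: B 54, A 91. A has a majority.

A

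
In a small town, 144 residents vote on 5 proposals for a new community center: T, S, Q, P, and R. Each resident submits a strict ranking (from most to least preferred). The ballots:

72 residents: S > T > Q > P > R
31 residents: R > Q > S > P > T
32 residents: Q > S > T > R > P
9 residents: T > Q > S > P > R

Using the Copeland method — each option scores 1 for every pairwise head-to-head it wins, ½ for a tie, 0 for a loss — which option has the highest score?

T: beats Q, P, and R; loses to S → score 3.
S: beats T, P, and R; ties Q → score 3.5.
Q: beats P and R; ties S; loses to T → score 2.5.
P: beats R; loses to T, S, and Q → score 1.
R: loses to T, S, Q, and P → score 0.
S has the best pairwise record.

S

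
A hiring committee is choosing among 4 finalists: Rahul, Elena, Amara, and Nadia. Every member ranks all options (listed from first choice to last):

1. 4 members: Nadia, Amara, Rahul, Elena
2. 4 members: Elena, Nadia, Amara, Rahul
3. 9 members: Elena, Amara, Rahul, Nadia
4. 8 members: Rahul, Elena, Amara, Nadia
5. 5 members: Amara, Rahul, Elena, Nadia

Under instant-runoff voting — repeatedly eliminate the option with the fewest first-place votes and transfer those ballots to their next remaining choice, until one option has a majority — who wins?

Round 1: Rahul 8, Elena 13, Amara 5, Nadia 4. Eliminate Nadia.
Round 2: Rahul 8, Elena 13, Amara 9. Eliminate Rahul.
Round 3: Elena 21, Amara 9. Elena has a majority.

Elena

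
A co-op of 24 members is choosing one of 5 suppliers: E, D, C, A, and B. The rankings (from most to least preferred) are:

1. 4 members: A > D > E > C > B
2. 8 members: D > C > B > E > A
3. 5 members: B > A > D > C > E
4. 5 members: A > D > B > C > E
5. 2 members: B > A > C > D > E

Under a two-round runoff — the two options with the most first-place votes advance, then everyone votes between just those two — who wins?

Round 1 first-place votes: E 0, D 8, C 0, A 9, B 7.
A and D advance.
Runoff: A is preferred to D by 16 voters; D by 8.
A wins the runoff.

A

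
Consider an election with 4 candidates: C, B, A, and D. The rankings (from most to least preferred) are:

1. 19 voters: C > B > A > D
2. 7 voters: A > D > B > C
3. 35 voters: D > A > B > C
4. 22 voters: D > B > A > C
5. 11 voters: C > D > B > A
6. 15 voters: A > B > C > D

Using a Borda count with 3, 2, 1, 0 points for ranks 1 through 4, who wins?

C: 19·3 + 7·0 + 35·0 + 22·0 + 11·3 + 15·1 = 105
B: 19·2 + 7·1 + 35·1 + 22·2 + 11·1 + 15·2 = 165
A: 19·1 + 7·3 + 35·2 + 22·1 + 11·0 + 15·3 = 177
D: 19·0 + 7·2 + 35·3 + 22·3 + 11·2 + 15·0 = 207
D has the highest Borda score (207).

D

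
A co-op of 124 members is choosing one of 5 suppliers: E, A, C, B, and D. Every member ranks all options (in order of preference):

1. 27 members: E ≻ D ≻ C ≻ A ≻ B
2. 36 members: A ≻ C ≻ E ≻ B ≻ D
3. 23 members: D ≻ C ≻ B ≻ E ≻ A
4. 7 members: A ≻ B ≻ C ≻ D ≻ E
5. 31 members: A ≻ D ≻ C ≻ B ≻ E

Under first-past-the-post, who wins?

First-place votes: E 27, A 74, C 0, B 0, D 23.
A has the most first-place votes.

A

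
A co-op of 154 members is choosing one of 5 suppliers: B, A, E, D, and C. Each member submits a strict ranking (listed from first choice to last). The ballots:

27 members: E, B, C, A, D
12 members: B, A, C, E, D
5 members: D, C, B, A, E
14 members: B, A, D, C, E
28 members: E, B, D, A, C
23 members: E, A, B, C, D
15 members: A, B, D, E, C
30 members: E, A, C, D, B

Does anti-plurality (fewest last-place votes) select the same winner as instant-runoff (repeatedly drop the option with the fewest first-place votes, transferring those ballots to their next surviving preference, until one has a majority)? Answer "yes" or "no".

Anti-plurality — last-place votes: B 30, A 0, E 19, D 62, C 43. Winner: A.
Instant-runoff — R1 B 26, A 15, E 108, D 5, C 0 (E winner). Winner: E.
The two methods disagree.

no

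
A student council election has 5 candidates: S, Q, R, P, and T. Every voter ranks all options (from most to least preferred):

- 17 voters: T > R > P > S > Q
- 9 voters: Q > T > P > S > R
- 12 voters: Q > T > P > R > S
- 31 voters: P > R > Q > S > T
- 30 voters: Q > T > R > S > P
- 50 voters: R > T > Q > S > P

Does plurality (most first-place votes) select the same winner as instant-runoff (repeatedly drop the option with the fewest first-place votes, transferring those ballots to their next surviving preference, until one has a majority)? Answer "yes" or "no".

no

Plurality — first-place votes: S 0, Q 51, R 50, P 31, T 17. Winner: Q.
Instant-runoff — R1 S 0, Q 51, R 50, P 31, T 17 (S out); R2 Q 51, R 50, P 31, T 17 (T out); R3 Q 51, R 67, P 31 (P out); R4 Q 51, R 98 (R winner). Winner: R.
The two methods disagree.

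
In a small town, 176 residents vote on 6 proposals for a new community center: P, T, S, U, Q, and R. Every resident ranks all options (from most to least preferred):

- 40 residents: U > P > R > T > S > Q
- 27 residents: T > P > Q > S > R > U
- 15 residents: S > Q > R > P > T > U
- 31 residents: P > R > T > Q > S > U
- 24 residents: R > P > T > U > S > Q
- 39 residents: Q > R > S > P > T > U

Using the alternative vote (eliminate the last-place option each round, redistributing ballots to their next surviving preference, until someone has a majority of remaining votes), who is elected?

P

Round 1: P 31, T 27, S 15, U 40, Q 39, R 24. Eliminate S.
Round 2: P 31, T 27, U 40, Q 54, R 24. Eliminate R.
Round 3: P 55, T 27, U 40, Q 54. Eliminate T.
Round 4: P 82, U 40, Q 54. Eliminate U.
Round 5: P 122, Q 54. P has a majority.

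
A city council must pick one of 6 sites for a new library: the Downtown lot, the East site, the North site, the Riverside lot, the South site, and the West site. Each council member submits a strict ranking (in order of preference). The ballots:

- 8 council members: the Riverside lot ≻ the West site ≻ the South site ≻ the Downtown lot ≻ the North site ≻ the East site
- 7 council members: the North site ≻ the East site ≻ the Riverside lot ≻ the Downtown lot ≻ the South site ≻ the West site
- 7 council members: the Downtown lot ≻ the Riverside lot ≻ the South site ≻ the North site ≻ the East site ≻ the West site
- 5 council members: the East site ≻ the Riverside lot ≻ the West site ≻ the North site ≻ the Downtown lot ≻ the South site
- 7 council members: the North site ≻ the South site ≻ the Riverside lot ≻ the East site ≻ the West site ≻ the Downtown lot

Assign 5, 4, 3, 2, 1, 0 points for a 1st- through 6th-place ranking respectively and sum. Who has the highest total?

the Riverside lot

the Downtown lot: 8·2 + 7·2 + 7·5 + 5·1 + 7·0 = 70
the East site: 8·0 + 7·4 + 7·1 + 5·5 + 7·2 = 74
the North site: 8·1 + 7·5 + 7·2 + 5·2 + 7·5 = 102
the Riverside lot: 8·5 + 7·3 + 7·4 + 5·4 + 7·3 = 130
the South site: 8·3 + 7·1 + 7·3 + 5·0 + 7·4 = 80
the West site: 8·4 + 7·0 + 7·0 + 5·3 + 7·1 = 54
the Riverside lot has the highest Borda score (130).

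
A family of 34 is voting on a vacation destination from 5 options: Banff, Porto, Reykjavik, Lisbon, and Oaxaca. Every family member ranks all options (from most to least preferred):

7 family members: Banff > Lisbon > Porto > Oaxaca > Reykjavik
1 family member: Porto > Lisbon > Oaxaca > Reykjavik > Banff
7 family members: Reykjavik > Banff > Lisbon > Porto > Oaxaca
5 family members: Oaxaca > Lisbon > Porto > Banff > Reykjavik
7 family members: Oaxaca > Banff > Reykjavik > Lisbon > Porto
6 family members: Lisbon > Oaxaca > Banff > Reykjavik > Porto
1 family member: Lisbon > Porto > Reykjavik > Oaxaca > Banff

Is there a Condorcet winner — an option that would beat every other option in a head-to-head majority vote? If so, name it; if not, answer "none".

Checking pairwise contests:
Oaxaca beats Banff 20–14.
Banff beats Porto 27–7.
Banff beats Reykjavik 25–9.
Banff beats Lisbon 21–13.
Lisbon beats Oaxaca 22–12.
Every option loses at least one head-to-head, so there is no Condorcet winner.

none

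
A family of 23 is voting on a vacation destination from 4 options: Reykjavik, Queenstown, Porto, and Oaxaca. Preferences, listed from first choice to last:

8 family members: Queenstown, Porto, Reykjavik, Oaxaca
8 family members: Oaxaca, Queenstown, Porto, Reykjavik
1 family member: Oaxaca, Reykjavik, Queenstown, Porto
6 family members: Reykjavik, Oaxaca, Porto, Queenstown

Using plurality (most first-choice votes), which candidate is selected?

First-place votes: Reykjavik 6, Queenstown 8, Porto 0, Oaxaca 9.
Oaxaca has the most first-place votes.

Oaxaca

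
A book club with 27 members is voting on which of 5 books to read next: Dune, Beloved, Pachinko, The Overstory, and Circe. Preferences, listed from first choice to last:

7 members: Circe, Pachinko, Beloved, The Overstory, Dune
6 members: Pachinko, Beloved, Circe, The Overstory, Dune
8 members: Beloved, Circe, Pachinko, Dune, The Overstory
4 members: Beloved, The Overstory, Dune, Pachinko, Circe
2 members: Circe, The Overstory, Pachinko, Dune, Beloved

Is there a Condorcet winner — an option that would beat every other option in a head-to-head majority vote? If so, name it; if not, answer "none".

Checking pairwise contests:
Beloved beats Dune 25–2.
Pachinko beats Beloved 15–12.
Circe beats Pachinko 17–10.
Beloved beats The Overstory 25–2.
Beloved beats Circe 18–9.
Every option loses at least one head-to-head, so there is no Condorcet winner.

none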